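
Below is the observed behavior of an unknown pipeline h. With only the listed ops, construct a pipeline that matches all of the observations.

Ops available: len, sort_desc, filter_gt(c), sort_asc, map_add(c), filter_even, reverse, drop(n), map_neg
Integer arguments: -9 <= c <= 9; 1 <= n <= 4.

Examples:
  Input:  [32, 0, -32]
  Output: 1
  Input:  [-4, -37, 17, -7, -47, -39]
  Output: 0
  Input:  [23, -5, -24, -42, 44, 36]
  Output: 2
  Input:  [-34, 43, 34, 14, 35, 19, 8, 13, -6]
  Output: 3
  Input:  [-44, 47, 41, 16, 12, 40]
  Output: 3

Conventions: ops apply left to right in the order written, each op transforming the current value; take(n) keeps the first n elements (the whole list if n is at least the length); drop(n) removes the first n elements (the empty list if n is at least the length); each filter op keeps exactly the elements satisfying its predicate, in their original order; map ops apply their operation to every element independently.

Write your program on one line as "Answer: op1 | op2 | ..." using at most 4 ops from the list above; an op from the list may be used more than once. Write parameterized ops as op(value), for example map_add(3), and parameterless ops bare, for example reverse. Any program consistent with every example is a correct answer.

filter_even | filter_gt(3) | len

Check, running the answer program on each example:
  [32, 0, -32] -> [32, 0, -32] -> [32] -> 1
  [-4, -37, 17, -7, -47, -39] -> [-4] -> [] -> 0
  [23, -5, -24, -42, 44, 36] -> [-24, -42, 44, 36] -> [44, 36] -> 2
  [-34, 43, 34, 14, 35, 19, 8, 13, -6] -> [-34, 34, 14, 8, -6] -> [34, 14, 8] -> 3
  [-44, 47, 41, 16, 12, 40] -> [-44, 16, 12, 40] -> [16, 12, 40] -> 3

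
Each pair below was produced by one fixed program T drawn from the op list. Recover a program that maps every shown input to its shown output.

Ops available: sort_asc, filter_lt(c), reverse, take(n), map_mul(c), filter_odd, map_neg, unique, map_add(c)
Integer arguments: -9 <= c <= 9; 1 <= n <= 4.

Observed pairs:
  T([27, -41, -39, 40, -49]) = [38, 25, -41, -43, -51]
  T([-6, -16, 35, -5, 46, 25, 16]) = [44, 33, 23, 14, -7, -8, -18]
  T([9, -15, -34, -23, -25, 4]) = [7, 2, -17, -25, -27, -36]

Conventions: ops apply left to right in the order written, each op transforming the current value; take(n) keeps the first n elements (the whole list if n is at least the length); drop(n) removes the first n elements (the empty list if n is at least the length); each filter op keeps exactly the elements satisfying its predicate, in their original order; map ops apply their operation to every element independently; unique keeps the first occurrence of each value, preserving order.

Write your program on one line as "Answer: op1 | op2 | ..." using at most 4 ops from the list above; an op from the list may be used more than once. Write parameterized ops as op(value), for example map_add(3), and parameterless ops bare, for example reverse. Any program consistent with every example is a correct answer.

sort_asc | map_add(7) | reverse | map_add(-9)

Check, running the answer program on each example:
  [27, -41, -39, 40, -49] -> [-49, -41, -39, 27, 40] -> [-42, -34, -32, 34, 47] -> [47, 34, -32, -34, -42] -> [38, 25, -41, -43, -51]
  [-6, -16, 35, -5, 46, 25, 16] -> [-16, -6, -5, 16, 25, 35, 46] -> [-9, 1, 2, 23, 32, 42, 53] -> [53, 42, 32, 23, 2, 1, -9] -> [44, 33, 23, 14, -7, -8, -18]
  [9, -15, -34, -23, -25, 4] -> [-34, -25, -23, -15, 4, 9] -> [-27, -18, -16, -8, 11, 16] -> [16, 11, -8, -16, -18, -27] -> [7, 2, -17, -25, -27, -36]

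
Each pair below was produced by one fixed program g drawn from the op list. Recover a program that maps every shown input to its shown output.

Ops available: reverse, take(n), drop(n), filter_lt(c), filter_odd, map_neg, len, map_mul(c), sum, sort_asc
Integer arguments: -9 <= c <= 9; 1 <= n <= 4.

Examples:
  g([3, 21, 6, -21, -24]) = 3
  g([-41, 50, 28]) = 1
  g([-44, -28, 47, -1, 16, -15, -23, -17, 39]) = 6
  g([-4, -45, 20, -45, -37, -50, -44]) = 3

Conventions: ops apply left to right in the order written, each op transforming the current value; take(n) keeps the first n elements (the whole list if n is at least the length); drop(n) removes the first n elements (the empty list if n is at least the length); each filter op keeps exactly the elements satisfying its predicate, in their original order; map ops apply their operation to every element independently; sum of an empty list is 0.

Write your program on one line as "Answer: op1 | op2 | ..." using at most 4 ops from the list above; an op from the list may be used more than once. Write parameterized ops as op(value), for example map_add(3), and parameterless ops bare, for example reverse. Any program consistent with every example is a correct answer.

sort_asc | filter_odd | len

Check, running the answer program on each example:
  [3, 21, 6, -21, -24] -> [-24, -21, 3, 6, 21] -> [-21, 3, 21] -> 3
  [-41, 50, 28] -> [-41, 28, 50] -> [-41] -> 1
  [-44, -28, 47, -1, 16, -15, -23, -17, 39] -> [-44, -28, -23, -17, -15, -1, 16, 39, 47] -> [-23, -17, -15, -1, 39, 47] -> 6
  [-4, -45, 20, -45, -37, -50, -44] -> [-50, -45, -45, -44, -37, -4, 20] -> [-45, -45, -37] -> 3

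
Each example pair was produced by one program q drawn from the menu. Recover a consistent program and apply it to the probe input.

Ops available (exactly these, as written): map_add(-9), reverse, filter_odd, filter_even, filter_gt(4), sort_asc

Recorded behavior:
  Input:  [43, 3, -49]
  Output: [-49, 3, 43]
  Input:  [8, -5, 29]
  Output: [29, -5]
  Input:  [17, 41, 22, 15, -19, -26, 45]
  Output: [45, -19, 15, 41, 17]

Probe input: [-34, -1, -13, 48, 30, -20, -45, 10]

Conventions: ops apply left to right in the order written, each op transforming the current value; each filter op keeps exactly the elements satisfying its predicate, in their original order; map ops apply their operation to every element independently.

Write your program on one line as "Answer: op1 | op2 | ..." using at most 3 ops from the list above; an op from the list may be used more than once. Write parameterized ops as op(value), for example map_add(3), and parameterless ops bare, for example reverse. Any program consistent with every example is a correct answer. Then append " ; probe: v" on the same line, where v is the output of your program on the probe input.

reverse | filter_odd ; probe: [-45, -13, -1]

Check, running the answer program on each example:
  [43, 3, -49] -> [-49, 3, 43] -> [-49, 3, 43]
  [8, -5, 29] -> [29, -5, 8] -> [29, -5]
  [17, 41, 22, 15, -19, -26, 45] -> [45, -26, -19, 15, 22, 41, 17] -> [45, -19, 15, 41, 17]
  probe: [-34, -1, -13, 48, 30, -20, -45, 10] -> [10, -45, -20, 30, 48, -13, -1, -34] -> [-45, -13, -1]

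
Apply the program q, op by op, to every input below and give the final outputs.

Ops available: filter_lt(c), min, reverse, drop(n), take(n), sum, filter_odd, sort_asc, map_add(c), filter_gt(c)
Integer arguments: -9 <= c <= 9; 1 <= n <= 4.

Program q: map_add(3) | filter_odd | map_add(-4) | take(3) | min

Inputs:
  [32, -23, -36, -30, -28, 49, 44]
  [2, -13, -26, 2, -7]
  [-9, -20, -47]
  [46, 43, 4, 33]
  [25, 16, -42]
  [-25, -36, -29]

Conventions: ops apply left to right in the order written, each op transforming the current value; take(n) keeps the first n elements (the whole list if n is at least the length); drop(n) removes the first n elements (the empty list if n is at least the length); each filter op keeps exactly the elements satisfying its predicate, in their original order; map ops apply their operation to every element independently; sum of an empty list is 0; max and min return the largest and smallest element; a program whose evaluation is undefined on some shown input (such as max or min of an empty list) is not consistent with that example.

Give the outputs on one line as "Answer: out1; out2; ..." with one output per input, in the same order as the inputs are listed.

-37; -27; -21; 3; -43; -37

Execution, op by op:
  [32, -23, -36, -30, -28, 49, 44] -> [35, -20, -33, -27, -25, 52, 47] -> [35, -33, -27, -25, 47] -> [31, -37, -31, -29, 43] -> [31, -37, -31] -> -37
  [2, -13, -26, 2, -7] -> [5, -10, -23, 5, -4] -> [5, -23, 5] -> [1, -27, 1] -> [1, -27, 1] -> -27
  [-9, -20, -47] -> [-6, -17, -44] -> [-17] -> [-21] -> [-21] -> -21
  [46, 43, 4, 33] -> [49, 46, 7, 36] -> [49, 7] -> [45, 3] -> [45, 3] -> 3
  [25, 16, -42] -> [28, 19, -39] -> [19, -39] -> [15, -43] -> [15, -43] -> -43
  [-25, -36, -29] -> [-22, -33, -26] -> [-33] -> [-37] -> [-37] -> -37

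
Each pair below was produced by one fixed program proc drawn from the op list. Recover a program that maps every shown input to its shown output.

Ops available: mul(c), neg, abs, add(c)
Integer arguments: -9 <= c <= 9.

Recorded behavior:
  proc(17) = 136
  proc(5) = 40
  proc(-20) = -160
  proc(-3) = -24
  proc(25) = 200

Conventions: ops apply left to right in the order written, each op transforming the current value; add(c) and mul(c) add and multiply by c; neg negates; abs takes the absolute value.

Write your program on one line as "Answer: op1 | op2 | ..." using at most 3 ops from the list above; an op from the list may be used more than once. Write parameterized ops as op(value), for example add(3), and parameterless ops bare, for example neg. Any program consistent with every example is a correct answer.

neg | mul(-8)

Check, running the answer program on each example:
  17 -> -17 -> 136
  5 -> -5 -> 40
  -20 -> 20 -> -160
  -3 -> 3 -> -24
  25 -> -25 -> 200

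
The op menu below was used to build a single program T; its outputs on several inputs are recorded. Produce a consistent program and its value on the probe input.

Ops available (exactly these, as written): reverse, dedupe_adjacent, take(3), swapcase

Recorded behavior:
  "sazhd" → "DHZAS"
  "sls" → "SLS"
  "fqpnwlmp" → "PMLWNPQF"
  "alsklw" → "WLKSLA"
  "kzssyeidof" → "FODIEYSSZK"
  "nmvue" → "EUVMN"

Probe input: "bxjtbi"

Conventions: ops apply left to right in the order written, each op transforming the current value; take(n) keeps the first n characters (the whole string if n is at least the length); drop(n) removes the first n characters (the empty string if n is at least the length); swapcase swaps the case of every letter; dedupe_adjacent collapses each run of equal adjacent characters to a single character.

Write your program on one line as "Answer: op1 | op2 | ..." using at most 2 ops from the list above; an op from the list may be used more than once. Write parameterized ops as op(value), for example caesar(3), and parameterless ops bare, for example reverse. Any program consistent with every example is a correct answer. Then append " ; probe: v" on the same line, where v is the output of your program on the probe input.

reverse | swapcase ; probe: "IBTJXB"

Check, running the answer program on each example:
  "sazhd" -> "dhzas" -> "DHZAS"
  "sls" -> "sls" -> "SLS"
  "fqpnwlmp" -> "pmlwnpqf" -> "PMLWNPQF"
  "alsklw" -> "wlksla" -> "WLKSLA"
  "kzssyeidof" -> "fodieysszk" -> "FODIEYSSZK"
  "nmvue" -> "euvmn" -> "EUVMN"
  probe: "bxjtbi" -> "ibtjxb" -> "IBTJXB"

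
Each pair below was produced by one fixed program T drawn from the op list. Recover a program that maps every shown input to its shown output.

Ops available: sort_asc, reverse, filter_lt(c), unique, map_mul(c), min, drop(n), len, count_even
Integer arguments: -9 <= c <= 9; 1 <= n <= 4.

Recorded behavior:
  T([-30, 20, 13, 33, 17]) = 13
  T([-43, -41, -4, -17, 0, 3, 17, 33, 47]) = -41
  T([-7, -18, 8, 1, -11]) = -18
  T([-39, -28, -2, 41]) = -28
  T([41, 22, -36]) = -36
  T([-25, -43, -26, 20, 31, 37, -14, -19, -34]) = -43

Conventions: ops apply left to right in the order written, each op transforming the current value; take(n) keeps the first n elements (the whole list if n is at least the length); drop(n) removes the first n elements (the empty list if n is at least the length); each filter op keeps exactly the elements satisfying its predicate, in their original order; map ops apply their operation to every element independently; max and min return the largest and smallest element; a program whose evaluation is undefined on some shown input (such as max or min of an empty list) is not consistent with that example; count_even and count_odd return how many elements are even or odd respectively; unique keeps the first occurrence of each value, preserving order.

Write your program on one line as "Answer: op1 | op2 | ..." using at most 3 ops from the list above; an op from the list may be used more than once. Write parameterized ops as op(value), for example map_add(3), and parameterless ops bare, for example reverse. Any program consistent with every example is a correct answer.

drop(1) | min

Check, running the answer program on each example:
  [-30, 20, 13, 33, 17] -> [20, 13, 33, 17] -> 13
  [-43, -41, -4, -17, 0, 3, 17, 33, 47] -> [-41, -4, -17, 0, 3, 17, 33, 47] -> -41
  [-7, -18, 8, 1, -11] -> [-18, 8, 1, -11] -> -18
  [-39, -28, -2, 41] -> [-28, -2, 41] -> -28
  [41, 22, -36] -> [22, -36] -> -36
  [-25, -43, -26, 20, 31, 37, -14, -19, -34] -> [-43, -26, 20, 31, 37, -14, -19, -34] -> -43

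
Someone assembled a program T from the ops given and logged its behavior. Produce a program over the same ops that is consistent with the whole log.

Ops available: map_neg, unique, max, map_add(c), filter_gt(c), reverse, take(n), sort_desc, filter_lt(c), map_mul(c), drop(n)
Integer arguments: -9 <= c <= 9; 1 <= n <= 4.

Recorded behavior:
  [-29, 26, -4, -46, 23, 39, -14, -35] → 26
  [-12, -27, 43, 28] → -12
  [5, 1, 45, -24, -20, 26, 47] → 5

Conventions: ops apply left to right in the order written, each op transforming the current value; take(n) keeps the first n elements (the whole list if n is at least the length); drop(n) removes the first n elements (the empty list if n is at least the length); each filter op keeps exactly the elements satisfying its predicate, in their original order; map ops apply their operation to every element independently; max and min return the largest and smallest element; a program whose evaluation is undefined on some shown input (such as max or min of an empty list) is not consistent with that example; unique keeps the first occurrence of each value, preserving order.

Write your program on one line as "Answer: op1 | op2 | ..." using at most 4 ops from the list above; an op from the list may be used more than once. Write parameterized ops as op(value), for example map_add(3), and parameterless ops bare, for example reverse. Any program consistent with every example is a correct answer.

take(2) | reverse | max

Check, running the answer program on each example:
  [-29, 26, -4, -46, 23, 39, -14, -35] -> [-29, 26] -> [26, -29] -> 26
  [-12, -27, 43, 28] -> [-12, -27] -> [-27, -12] -> -12
  [5, 1, 45, -24, -20, 26, 47] -> [5, 1] -> [1, 5] -> 5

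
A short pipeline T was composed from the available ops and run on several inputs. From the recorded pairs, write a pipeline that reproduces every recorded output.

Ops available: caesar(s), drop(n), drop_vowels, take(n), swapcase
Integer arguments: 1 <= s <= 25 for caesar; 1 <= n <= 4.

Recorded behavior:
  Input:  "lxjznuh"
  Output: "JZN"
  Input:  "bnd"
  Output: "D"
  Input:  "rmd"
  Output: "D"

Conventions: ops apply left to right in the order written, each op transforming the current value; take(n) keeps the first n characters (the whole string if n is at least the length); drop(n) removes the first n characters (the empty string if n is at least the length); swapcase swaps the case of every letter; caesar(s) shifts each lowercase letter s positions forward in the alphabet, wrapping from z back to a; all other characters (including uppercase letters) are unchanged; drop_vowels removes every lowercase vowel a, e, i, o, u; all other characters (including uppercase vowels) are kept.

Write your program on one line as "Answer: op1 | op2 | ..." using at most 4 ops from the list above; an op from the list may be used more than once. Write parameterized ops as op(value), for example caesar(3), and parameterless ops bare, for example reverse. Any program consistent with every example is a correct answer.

drop(2) | take(3) | swapcase

Check, running the answer program on each example:
  "lxjznuh" -> "jznuh" -> "jzn" -> "JZN"
  "bnd" -> "d" -> "d" -> "D"
  "rmd" -> "d" -> "d" -> "D"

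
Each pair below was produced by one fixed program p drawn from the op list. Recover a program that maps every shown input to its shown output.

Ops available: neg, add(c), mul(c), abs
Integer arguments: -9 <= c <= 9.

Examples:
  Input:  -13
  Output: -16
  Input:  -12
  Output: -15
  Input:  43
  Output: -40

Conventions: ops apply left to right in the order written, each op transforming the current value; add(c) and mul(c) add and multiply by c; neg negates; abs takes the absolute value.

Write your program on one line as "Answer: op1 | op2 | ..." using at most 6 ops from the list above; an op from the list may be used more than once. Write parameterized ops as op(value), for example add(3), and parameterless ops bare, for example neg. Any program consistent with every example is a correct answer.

neg | add(3) | neg | abs | neg

Check, running the answer program on each example:
  -13 -> 13 -> 16 -> -16 -> 16 -> -16
  -12 -> 12 -> 15 -> -15 -> 15 -> -15
  43 -> -43 -> -40 -> 40 -> 40 -> -40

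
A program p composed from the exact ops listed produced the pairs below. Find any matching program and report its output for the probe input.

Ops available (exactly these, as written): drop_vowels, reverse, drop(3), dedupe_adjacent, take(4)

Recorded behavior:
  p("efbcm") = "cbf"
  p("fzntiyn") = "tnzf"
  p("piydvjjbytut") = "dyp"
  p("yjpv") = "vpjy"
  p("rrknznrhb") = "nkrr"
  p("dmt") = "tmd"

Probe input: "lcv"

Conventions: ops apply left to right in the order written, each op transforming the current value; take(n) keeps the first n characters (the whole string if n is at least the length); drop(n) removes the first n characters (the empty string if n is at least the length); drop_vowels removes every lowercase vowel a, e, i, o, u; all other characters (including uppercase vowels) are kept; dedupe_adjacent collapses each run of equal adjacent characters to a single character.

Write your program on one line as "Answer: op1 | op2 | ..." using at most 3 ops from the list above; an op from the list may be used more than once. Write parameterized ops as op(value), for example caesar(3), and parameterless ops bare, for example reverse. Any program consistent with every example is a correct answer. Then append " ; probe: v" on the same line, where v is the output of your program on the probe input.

take(4) | drop_vowels | reverse ; probe: "vcl"

Check, running the answer program on each example:
  "efbcm" -> "efbc" -> "fbc" -> "cbf"
  "fzntiyn" -> "fznt" -> "fznt" -> "tnzf"
  "piydvjjbytut" -> "piyd" -> "pyd" -> "dyp"
  "yjpv" -> "yjpv" -> "yjpv" -> "vpjy"
  "rrknznrhb" -> "rrkn" -> "rrkn" -> "nkrr"
  "dmt" -> "dmt" -> "dmt" -> "tmd"
  probe: "lcv" -> "lcv" -> "lcv" -> "vcl"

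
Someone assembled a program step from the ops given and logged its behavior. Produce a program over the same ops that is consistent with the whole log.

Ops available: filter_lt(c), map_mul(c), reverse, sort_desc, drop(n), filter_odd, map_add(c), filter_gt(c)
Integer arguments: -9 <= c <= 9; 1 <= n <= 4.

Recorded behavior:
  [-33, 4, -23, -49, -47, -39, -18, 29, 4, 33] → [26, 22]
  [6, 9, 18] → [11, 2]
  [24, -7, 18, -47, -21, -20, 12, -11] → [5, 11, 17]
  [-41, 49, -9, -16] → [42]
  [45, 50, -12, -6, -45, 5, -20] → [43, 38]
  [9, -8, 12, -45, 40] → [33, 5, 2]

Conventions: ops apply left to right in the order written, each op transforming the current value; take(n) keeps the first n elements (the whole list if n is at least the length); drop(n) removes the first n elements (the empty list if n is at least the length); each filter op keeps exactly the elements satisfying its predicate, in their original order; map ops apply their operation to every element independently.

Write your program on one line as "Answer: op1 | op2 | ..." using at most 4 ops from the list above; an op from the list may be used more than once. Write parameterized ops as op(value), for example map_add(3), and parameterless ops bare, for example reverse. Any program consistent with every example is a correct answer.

map_add(-7) | filter_gt(0) | reverse

Check, running the answer program on each example:
  [-33, 4, -23, -49, -47, -39, -18, 29, 4, 33] -> [-40, -3, -30, -56, -54, -46, -25, 22, -3, 26] -> [22, 26] -> [26, 22]
  [6, 9, 18] -> [-1, 2, 11] -> [2, 11] -> [11, 2]
  [24, -7, 18, -47, -21, -20, 12, -11] -> [17, -14, 11, -54, -28, -27, 5, -18] -> [17, 11, 5] -> [5, 11, 17]
  [-41, 49, -9, -16] -> [-48, 42, -16, -23] -> [42] -> [42]
  [45, 50, -12, -6, -45, 5, -20] -> [38, 43, -19, -13, -52, -2, -27] -> [38, 43] -> [43, 38]
  [9, -8, 12, -45, 40] -> [2, -15, 5, -52, 33] -> [2, 5, 33] -> [33, 5, 2]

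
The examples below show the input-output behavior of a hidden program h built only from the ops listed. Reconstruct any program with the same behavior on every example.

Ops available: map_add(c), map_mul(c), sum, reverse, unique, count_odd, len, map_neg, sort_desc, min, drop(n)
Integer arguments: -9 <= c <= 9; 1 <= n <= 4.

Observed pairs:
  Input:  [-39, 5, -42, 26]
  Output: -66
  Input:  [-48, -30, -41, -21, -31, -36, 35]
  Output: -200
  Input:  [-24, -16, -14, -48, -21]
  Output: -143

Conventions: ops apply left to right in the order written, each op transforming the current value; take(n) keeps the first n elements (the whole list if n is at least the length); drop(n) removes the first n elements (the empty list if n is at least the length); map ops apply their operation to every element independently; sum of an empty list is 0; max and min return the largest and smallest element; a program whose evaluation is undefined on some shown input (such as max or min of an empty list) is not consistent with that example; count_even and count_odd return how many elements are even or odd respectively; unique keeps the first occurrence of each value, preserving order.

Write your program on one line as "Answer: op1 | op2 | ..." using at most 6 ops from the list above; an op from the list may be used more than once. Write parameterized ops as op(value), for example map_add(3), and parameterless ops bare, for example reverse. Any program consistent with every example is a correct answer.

map_add(-3) | reverse | sort_desc | map_add(-1) | sum

Check, running the answer program on each example:
  [-39, 5, -42, 26] -> [-42, 2, -45, 23] -> [23, -45, 2, -42] -> [23, 2, -42, -45] -> [22, 1, -43, -46] -> -66
  [-48, -30, -41, -21, -31, -36, 35] -> [-51, -33, -44, -24, -34, -39, 32] -> [32, -39, -34, -24, -44, -33, -51] -> [32, -24, -33, -34, -39, -44, -51] -> [31, -25, -34, -35, -40, -45, -52] -> -200
  [-24, -16, -14, -48, -21] -> [-27, -19, -17, -51, -24] -> [-24, -51, -17, -19, -27] -> [-17, -19, -24, -27, -51] -> [-18, -20, -25, -28, -52] -> -143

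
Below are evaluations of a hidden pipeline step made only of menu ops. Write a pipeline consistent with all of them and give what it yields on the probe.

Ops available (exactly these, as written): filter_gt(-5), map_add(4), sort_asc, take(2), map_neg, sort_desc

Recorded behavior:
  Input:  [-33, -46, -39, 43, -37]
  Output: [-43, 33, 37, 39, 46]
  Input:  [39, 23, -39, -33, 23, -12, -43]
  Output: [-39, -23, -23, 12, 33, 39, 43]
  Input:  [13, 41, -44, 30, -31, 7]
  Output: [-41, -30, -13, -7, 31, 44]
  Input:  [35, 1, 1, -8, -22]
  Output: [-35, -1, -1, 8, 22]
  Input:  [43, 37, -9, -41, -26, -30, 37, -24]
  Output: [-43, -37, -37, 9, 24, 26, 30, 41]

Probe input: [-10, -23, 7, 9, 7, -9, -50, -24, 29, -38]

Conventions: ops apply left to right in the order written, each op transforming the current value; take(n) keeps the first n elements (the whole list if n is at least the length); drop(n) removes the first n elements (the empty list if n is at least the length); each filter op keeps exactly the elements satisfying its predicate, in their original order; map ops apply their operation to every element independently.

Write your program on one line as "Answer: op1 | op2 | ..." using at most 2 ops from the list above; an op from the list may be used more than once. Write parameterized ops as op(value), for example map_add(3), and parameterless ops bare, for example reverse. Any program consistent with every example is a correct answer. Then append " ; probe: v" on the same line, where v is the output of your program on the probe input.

sort_desc | map_neg ; probe: [-29, -9, -7, -7, 9, 10, 23, 24, 38, 50]

Check, running the answer program on each example:
  [-33, -46, -39, 43, -37] -> [43, -33, -37, -39, -46] -> [-43, 33, 37, 39, 46]
  [39, 23, -39, -33, 23, -12, -43] -> [39, 23, 23, -12, -33, -39, -43] -> [-39, -23, -23, 12, 33, 39, 43]
  [13, 41, -44, 30, -31, 7] -> [41, 30, 13, 7, -31, -44] -> [-41, -30, -13, -7, 31, 44]
  [35, 1, 1, -8, -22] -> [35, 1, 1, -8, -22] -> [-35, -1, -1, 8, 22]
  [43, 37, -9, -41, -26, -30, 37, -24] -> [43, 37, 37, -9, -24, -26, -30, -41] -> [-43, -37, -37, 9, 24, 26, 30, 41]
  probe: [-10, -23, 7, 9, 7, -9, -50, -24, 29, -38] -> [29, 9, 7, 7, -9, -10, -23, -24, -38, -50] -> [-29, -9, -7, -7, 9, 10, 23, 24, 38, 50]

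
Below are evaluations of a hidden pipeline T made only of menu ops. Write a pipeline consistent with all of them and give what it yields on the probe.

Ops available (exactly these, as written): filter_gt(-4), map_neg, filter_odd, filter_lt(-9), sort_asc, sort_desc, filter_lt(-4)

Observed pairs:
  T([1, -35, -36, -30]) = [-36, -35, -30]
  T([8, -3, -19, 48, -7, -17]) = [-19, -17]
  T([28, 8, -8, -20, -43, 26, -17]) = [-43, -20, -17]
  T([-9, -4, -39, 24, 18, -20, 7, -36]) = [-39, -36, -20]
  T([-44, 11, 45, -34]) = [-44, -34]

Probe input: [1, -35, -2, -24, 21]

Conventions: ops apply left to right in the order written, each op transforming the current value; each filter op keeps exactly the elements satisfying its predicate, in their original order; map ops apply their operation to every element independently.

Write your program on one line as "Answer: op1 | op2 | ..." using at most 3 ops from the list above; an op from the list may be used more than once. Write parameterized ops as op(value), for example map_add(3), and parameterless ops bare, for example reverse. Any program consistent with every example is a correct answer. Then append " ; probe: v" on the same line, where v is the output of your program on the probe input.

sort_desc | sort_asc | filter_lt(-9) ; probe: [-35, -24]

Check, running the answer program on each example:
  [1, -35, -36, -30] -> [1, -30, -35, -36] -> [-36, -35, -30, 1] -> [-36, -35, -30]
  [8, -3, -19, 48, -7, -17] -> [48, 8, -3, -7, -17, -19] -> [-19, -17, -7, -3, 8, 48] -> [-19, -17]
  [28, 8, -8, -20, -43, 26, -17] -> [28, 26, 8, -8, -17, -20, -43] -> [-43, -20, -17, -8, 8, 26, 28] -> [-43, -20, -17]
  [-9, -4, -39, 24, 18, -20, 7, -36] -> [24, 18, 7, -4, -9, -20, -36, -39] -> [-39, -36, -20, -9, -4, 7, 18, 24] -> [-39, -36, -20]
  [-44, 11, 45, -34] -> [45, 11, -34, -44] -> [-44, -34, 11, 45] -> [-44, -34]
  probe: [1, -35, -2, -24, 21] -> [21, 1, -2, -24, -35] -> [-35, -24, -2, 1, 21] -> [-35, -24]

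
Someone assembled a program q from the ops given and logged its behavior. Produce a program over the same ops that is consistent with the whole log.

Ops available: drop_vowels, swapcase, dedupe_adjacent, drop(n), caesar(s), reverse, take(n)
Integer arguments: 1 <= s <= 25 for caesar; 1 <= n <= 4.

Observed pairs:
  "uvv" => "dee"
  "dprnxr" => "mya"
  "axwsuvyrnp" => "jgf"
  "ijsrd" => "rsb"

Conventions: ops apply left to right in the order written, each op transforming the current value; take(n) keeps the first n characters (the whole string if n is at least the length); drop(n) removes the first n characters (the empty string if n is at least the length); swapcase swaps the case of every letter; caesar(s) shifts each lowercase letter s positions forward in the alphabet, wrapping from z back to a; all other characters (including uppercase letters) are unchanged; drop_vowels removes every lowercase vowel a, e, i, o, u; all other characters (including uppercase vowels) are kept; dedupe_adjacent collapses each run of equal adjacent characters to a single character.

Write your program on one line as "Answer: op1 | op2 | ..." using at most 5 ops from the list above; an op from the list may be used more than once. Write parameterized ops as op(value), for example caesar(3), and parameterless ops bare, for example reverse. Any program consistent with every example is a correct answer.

swapcase | take(3) | swapcase | caesar(9)

Check, running the answer program on each example:
  "uvv" -> "UVV" -> "UVV" -> "uvv" -> "dee"
  "dprnxr" -> "DPRNXR" -> "DPR" -> "dpr" -> "mya"
  "axwsuvyrnp" -> "AXWSUVYRNP" -> "AXW" -> "axw" -> "jgf"
  "ijsrd" -> "IJSRD" -> "IJS" -> "ijs" -> "rsb"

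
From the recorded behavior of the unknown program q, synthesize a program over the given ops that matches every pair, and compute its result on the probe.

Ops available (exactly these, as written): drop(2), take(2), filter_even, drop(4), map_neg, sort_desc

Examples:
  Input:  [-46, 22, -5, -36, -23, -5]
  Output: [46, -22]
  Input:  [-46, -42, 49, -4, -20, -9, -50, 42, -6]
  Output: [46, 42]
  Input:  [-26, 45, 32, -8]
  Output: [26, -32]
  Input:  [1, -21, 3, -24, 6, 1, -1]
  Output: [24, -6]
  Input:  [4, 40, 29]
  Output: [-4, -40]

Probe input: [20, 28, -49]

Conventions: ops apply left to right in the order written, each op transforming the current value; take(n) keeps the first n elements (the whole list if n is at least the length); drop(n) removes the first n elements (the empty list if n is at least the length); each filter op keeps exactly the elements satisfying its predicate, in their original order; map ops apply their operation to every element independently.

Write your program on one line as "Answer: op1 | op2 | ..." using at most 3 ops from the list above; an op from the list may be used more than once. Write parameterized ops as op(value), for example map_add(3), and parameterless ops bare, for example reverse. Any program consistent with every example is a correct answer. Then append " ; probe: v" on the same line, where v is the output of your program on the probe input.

filter_even | map_neg | take(2) ; probe: [-20, -28]

Check, running the answer program on each example:
  [-46, 22, -5, -36, -23, -5] -> [-46, 22, -36] -> [46, -22, 36] -> [46, -22]
  [-46, -42, 49, -4, -20, -9, -50, 42, -6] -> [-46, -42, -4, -20, -50, 42, -6] -> [46, 42, 4, 20, 50, -42, 6] -> [46, 42]
  [-26, 45, 32, -8] -> [-26, 32, -8] -> [26, -32, 8] -> [26, -32]
  [1, -21, 3, -24, 6, 1, -1] -> [-24, 6] -> [24, -6] -> [24, -6]
  [4, 40, 29] -> [4, 40] -> [-4, -40] -> [-4, -40]
  probe: [20, 28, -49] -> [20, 28] -> [-20, -28] -> [-20, -28]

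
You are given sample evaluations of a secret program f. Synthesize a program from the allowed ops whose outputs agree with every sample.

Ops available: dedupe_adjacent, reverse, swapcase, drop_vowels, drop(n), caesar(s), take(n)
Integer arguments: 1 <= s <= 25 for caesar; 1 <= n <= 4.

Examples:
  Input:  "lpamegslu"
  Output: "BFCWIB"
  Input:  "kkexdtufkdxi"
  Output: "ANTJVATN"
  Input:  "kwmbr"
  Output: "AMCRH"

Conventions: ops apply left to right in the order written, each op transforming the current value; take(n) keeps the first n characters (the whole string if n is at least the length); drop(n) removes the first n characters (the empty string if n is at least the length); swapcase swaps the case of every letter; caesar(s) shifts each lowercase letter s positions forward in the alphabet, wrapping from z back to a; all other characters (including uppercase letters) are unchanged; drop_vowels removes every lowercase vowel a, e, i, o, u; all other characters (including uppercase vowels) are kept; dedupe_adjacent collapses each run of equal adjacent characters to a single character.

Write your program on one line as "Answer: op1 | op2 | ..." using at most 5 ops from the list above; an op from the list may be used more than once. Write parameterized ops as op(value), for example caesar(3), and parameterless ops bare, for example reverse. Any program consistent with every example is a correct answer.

drop_vowels | caesar(16) | dedupe_adjacent | swapcase

Check, running the answer program on each example:
  "lpamegslu" -> "lpmgsl" -> "bfcwib" -> "bfcwib" -> "BFCWIB"
  "kkexdtufkdxi" -> "kkxdtfkdx" -> "aantjvatn" -> "antjvatn" -> "ANTJVATN"
  "kwmbr" -> "kwmbr" -> "amcrh" -> "amcrh" -> "AMCRH"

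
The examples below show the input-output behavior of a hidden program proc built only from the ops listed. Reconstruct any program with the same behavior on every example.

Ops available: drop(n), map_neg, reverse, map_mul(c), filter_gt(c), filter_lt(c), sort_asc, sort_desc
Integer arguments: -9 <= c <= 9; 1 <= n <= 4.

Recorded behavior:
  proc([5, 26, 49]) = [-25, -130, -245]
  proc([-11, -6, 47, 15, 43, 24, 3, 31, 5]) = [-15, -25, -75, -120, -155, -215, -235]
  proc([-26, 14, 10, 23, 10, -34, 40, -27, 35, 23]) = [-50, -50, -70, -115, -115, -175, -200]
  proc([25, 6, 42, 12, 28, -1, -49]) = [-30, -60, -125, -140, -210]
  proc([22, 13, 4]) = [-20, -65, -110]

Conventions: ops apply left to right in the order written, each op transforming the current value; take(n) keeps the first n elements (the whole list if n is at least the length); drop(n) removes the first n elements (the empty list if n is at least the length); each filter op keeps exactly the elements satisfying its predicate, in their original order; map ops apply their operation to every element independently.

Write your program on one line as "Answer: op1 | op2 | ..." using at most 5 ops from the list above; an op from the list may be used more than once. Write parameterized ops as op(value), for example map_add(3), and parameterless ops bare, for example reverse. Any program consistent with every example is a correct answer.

map_mul(5) | sort_desc | filter_gt(6) | map_neg | reverse

Check, running the answer program on each example:
  [5, 26, 49] -> [25, 130, 245] -> [245, 130, 25] -> [245, 130, 25] -> [-245, -130, -25] -> [-25, -130, -245]
  [-11, -6, 47, 15, 43, 24, 3, 31, 5] -> [-55, -30, 235, 75, 215, 120, 15, 155, 25] -> [235, 215, 155, 120, 75, 25, 15, -30, -55] -> [235, 215, 155, 120, 75, 25, 15] -> [-235, -215, -155, -120, -75, -25, -15] -> [-15, -25, -75, -120, -155, -215, -235]
  [-26, 14, 10, 23, 10, -34, 40, -27, 35, 23] -> [-130, 70, 50, 115, 50, -170, 200, -135, 175, 115] -> [200, 175, 115, 115, 70, 50, 50, -130, -135, -170] -> [200, 175, 115, 115, 70, 50, 50] -> [-200, -175, -115, -115, -70, -50, -50] -> [-50, -50, -70, -115, -115, -175, -200]
  [25, 6, 42, 12, 28, -1, -49] -> [125, 30, 210, 60, 140, -5, -245] -> [210, 140, 125, 60, 30, -5, -245] -> [210, 140, 125, 60, 30] -> [-210, -140, -125, -60, -30] -> [-30, -60, -125, -140, -210]
  [22, 13, 4] -> [110, 65, 20] -> [110, 65, 20] -> [110, 65, 20] -> [-110, -65, -20] -> [-20, -65, -110]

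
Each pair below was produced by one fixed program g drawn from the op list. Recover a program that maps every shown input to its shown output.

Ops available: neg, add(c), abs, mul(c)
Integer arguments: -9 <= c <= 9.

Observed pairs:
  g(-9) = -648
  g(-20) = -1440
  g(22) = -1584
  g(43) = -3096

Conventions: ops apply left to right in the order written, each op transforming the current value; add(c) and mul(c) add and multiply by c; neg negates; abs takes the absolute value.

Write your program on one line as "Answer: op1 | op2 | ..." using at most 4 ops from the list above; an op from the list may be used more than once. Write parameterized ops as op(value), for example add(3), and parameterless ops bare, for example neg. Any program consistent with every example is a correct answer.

mul(4) | abs | mul(3) | mul(-6)

Check, running the answer program on each example:
  -9 -> -36 -> 36 -> 108 -> -648
  -20 -> -80 -> 80 -> 240 -> -1440
  22 -> 88 -> 88 -> 264 -> -1584
  43 -> 172 -> 172 -> 516 -> -3096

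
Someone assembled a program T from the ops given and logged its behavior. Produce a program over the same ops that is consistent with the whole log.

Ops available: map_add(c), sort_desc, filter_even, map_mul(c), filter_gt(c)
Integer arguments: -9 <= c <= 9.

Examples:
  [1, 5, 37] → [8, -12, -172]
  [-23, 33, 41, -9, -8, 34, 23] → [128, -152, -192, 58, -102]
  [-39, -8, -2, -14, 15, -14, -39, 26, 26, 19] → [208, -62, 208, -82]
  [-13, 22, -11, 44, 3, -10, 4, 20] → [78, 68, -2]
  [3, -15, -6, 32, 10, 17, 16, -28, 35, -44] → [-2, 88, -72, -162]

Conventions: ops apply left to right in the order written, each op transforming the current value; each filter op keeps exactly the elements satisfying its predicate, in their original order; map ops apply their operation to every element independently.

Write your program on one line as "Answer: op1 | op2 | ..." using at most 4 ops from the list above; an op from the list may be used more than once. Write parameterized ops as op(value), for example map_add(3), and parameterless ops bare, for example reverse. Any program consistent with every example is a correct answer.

map_add(-3) | filter_even | map_mul(-5) | map_add(-2)

Check, running the answer program on each example:
  [1, 5, 37] -> [-2, 2, 34] -> [-2, 2, 34] -> [10, -10, -170] -> [8, -12, -172]
  [-23, 33, 41, -9, -8, 34, 23] -> [-26, 30, 38, -12, -11, 31, 20] -> [-26, 30, 38, -12, 20] -> [130, -150, -190, 60, -100] -> [128, -152, -192, 58, -102]
  [-39, -8, -2, -14, 15, -14, -39, 26, 26, 19] -> [-42, -11, -5, -17, 12, -17, -42, 23, 23, 16] -> [-42, 12, -42, 16] -> [210, -60, 210, -80] -> [208, -62, 208, -82]
  [-13, 22, -11, 44, 3, -10, 4, 20] -> [-16, 19, -14, 41, 0, -13, 1, 17] -> [-16, -14, 0] -> [80, 70, 0] -> [78, 68, -2]
  [3, -15, -6, 32, 10, 17, 16, -28, 35, -44] -> [0, -18, -9, 29, 7, 14, 13, -31, 32, -47] -> [0, -18, 14, 32] -> [0, 90, -70, -160] -> [-2, 88, -72, -162]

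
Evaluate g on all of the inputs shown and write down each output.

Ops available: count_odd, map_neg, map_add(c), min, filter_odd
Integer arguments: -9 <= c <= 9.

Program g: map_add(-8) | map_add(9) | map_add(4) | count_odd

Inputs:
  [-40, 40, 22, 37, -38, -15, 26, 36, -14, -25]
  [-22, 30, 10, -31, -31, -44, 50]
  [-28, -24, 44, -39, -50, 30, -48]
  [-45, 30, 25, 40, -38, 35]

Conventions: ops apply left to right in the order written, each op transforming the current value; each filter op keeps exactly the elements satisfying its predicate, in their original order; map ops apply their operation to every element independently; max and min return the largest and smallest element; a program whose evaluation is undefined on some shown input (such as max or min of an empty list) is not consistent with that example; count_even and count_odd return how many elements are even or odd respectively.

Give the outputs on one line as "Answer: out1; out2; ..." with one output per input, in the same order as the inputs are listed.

7; 5; 6; 3

Execution, op by op:
  [-40, 40, 22, 37, -38, -15, 26, 36, -14, -25] -> [-48, 32, 14, 29, -46, -23, 18, 28, -22, -33] -> [-39, 41, 23, 38, -37, -14, 27, 37, -13, -24] -> [-35, 45, 27, 42, -33, -10, 31, 41, -9, -20] -> 7
  [-22, 30, 10, -31, -31, -44, 50] -> [-30, 22, 2, -39, -39, -52, 42] -> [-21, 31, 11, -30, -30, -43, 51] -> [-17, 35, 15, -26, -26, -39, 55] -> 5
  [-28, -24, 44, -39, -50, 30, -48] -> [-36, -32, 36, -47, -58, 22, -56] -> [-27, -23, 45, -38, -49, 31, -47] -> [-23, -19, 49, -34, -45, 35, -43] -> 6
  [-45, 30, 25, 40, -38, 35] -> [-53, 22, 17, 32, -46, 27] -> [-44, 31, 26, 41, -37, 36] -> [-40, 35, 30, 45, -33, 40] -> 3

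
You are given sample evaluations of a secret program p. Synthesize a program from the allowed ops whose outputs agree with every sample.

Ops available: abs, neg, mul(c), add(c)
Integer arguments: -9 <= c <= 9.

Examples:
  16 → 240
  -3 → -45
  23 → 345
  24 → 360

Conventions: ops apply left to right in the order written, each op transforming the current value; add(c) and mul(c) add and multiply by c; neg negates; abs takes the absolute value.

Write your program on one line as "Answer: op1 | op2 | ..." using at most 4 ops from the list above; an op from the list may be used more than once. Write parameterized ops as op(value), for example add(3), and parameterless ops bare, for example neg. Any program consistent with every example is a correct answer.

mul(5) | mul(-3) | neg

Check, running the answer program on each example:
  16 -> 80 -> -240 -> 240
  -3 -> -15 -> 45 -> -45
  23 -> 115 -> -345 -> 345
  24 -> 120 -> -360 -> 360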